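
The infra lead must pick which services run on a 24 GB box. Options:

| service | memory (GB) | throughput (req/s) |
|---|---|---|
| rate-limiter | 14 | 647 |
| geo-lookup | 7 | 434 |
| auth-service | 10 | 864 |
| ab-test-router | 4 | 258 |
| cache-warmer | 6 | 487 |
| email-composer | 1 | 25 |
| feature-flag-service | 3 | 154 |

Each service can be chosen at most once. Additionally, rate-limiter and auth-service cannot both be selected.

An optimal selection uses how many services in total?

4

Best achievable throughput is 1810.
One optimal bundle: geo-lookup + auth-service + cache-warmer + email-composer (24 GB).
Any selection reaching 1810 contains exactly 4 services.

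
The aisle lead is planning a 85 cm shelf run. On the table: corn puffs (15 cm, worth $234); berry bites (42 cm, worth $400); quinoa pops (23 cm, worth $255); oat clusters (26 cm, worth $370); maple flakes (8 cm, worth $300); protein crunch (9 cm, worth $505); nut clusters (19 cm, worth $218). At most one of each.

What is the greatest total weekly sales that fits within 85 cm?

1664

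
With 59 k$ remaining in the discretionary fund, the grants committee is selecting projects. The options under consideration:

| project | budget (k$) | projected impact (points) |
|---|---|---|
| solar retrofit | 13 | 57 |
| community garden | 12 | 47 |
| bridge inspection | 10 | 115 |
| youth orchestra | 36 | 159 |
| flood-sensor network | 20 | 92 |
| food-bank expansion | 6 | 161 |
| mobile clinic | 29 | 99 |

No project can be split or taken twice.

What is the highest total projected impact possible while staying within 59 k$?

435

Taking the top-ratio projects first gives solar retrofit + bridge inspection + flood-sensor network + food-bank expansion for 425 (49 k$).
The 33 k$ tied up in solar retrofit and flood-sensor network is better spent on youth orchestra — total rises to 435 (52 k$).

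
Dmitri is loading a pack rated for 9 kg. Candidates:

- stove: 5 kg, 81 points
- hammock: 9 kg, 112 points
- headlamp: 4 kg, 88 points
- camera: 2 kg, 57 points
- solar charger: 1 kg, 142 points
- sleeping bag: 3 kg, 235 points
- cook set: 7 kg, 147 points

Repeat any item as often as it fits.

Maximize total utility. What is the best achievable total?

Density check — solar charger 142.00, sleeping bag 78.33, camera 28.50 are the best per kg.
Best packing: 9×solar charger — 9 kg, 1278 total.
Every other selection either busts 9 kg or fails to beat 1278.

1278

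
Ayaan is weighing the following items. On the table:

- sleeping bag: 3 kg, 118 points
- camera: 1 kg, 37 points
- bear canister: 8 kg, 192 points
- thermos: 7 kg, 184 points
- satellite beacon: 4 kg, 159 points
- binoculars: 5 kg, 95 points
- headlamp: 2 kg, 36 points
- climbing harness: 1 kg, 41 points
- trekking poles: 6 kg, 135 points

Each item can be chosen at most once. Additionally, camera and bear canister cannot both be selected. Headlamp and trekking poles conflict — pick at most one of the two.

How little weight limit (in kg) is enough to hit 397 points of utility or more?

13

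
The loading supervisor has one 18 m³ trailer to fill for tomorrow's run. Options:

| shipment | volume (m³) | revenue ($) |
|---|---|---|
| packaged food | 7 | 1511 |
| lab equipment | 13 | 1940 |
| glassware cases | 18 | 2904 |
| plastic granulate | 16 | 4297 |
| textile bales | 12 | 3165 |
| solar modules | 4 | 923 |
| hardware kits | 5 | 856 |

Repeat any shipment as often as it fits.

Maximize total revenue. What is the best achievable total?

4297

The ratio ordering already packs tightly: plastic granulate, 16 m³, 4297.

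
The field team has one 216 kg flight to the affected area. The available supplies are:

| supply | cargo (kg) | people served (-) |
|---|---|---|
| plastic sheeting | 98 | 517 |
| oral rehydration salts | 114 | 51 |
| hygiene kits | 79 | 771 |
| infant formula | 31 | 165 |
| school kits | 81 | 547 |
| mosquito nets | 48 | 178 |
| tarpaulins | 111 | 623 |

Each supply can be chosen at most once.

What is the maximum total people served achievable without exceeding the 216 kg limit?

A density-first pass picks hygiene kits + infant formula + school kits — 1483 at 191 kg.
Replace infant formula with mosquito nets: the trade gains 13 net, giving 1496 at 208 kg.

1496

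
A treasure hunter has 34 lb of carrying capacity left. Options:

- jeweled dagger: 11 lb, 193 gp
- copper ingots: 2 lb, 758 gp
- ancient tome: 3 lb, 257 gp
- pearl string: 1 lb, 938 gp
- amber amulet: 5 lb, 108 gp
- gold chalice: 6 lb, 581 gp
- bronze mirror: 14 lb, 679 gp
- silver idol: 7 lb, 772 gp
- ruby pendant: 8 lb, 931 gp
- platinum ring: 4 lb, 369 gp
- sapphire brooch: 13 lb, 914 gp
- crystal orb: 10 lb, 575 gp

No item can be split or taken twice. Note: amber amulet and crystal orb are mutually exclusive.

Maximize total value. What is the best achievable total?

Copper ingots + ancient tome + pearl string + gold chalice + silver idol + ruby pendant + platinum ring uses 31 of the 34 lb and totals 4606.

4606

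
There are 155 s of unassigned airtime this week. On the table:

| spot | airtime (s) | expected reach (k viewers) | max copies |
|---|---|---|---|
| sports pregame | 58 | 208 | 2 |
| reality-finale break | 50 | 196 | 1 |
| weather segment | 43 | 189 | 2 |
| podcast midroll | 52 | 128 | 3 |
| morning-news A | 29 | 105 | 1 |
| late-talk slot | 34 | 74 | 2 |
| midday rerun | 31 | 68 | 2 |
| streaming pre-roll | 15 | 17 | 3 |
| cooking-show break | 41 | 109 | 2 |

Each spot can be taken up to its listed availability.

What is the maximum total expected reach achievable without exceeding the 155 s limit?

Greedy by ratio would take reality-finale break + 2×weather segment + streaming pre-roll: 151 s used, total 591.
Replace weather segment and streaming pre-roll with sports pregame: the trade gains 2 net, giving 593 at 151 s.
Nothing else within 155 s beats 593.

593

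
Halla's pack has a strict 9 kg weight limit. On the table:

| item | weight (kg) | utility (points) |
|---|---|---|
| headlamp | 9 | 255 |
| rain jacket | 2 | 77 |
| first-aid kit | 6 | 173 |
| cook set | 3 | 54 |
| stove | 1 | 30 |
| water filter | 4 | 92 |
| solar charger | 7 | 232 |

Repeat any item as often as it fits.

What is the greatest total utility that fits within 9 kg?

Ranking by ratio (utility/kg): rain jacket 38.50, solar charger 33.14, stove 30.00.
Best packing: 4×rain jacket + stove — 9 kg, 338 total.

338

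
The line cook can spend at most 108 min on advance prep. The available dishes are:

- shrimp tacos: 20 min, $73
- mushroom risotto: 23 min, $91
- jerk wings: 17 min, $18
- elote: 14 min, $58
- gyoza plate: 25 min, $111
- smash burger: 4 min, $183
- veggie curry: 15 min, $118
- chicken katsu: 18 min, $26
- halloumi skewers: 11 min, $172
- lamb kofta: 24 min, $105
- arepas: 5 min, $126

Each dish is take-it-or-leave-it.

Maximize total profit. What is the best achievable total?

Ranking by ratio (profit/min): smash burger 45.75, arepas 25.20, halloumi skewers 15.64, veggie curry 7.87.
Taking the top-ratio dishes first gives elote + gyoza plate + smash burger + veggie curry + halloumi skewers + lamb kofta + arepas for 873 (98 min).
The 14 min tied up in elote is better spent on mushroom risotto — total rises to 906 (107 min).
The closest alternative, shrimp tacos + gyoza plate + smash burger + veggie curry + halloumi skewers + lamb kofta + arepas, reaches only 888.

906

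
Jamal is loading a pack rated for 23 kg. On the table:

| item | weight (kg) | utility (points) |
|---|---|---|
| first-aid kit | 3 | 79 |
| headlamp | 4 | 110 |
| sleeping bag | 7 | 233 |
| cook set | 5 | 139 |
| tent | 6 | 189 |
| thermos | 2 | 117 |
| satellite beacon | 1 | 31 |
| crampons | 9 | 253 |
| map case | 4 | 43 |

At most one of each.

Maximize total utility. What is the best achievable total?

The ratio heuristic lands on sleeping bag + cook set + tent + thermos + satellite beacon (709) but leaves 2 kg idle.
Dropping cook set frees 5 kg; slotting in first-aid kit + headlamp (7 kg) lifts the total to 759 at 23 kg.
Every other selection either busts 23 kg or fails to beat 759.

759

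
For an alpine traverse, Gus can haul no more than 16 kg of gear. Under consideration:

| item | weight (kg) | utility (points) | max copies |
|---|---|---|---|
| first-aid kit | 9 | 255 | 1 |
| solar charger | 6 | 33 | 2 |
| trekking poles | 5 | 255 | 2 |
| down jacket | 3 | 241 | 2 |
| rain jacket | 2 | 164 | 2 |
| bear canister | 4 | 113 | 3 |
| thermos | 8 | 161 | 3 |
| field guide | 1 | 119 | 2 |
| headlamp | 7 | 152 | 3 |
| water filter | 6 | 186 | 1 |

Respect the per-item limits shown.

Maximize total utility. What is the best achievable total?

Density check — field guide 119.00, rain jacket 82.00, down jacket 80.33, trekking poles 51.00 are the best per kg.
A density-first pass picks 2×down jacket + 2×rain jacket + bear canister + 2×field guide — 1161 at 16 kg.
Dropping bear canister and field guide frees 5 kg; slotting in trekking poles (5 kg) lifts the total to 1184 at 16 kg.

1184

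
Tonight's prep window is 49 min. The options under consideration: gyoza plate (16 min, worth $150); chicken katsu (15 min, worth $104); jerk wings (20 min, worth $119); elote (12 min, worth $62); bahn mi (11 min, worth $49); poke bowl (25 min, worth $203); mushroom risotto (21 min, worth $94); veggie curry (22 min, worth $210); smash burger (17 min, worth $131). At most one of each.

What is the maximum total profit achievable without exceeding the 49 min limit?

413

Density check — veggie curry 9.55, gyoza plate 9.38, poke bowl 8.12 are the best per min.
Taking the top-ratio dishes first gives gyoza plate + bahn mi + veggie curry for 409 (49 min).
Dropping gyoza plate and bahn mi frees 27 min; slotting in poke bowl (25 min) lifts the total to 413 at 47 min.
Every other selection either busts 49 min or fails to beat 413.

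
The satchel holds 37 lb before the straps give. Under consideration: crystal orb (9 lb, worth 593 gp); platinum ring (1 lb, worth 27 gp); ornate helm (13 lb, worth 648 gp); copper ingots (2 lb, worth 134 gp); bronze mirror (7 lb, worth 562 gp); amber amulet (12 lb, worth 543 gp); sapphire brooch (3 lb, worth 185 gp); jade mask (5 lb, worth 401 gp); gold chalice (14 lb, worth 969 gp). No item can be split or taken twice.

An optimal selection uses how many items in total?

Best achievable value is 2659.
For example crystal orb + copper ingots + bronze mirror + jade mask + gold chalice achieves it, using 37 lb.
Every optimal selection uses 5 items.

5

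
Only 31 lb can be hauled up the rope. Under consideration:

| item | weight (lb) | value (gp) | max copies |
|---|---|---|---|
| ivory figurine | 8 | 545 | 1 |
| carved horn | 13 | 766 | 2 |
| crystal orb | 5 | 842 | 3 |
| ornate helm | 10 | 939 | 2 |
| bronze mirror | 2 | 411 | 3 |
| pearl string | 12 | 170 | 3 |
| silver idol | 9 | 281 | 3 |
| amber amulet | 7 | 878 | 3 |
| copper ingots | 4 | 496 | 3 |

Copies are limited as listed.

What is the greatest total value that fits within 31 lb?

4836

A density-first pass picks 3×crystal orb + 3×bronze mirror + amber amulet — 4637 at 28 lb.
Dropping bronze mirror and amber amulet frees 9 lb; slotting in 3×copper ingots (12 lb) lifts the total to 4836 at 31 lb.
Every other selection either busts 31 lb or exceeds an availability limit or fails to beat 4836.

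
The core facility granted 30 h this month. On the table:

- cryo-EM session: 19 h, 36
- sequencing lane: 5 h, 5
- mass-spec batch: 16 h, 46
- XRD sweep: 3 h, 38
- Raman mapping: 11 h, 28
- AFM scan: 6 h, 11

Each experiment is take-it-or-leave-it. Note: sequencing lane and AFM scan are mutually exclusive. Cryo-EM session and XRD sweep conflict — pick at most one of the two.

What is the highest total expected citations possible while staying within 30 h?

Density check — XRD sweep 12.67, mass-spec batch 2.88, Raman mapping 2.55 are the best per h.
Best packing: mass-spec batch + XRD sweep + Raman mapping — 30 h, 112 total.
Nothing else feasible within 30 h beats 112.

112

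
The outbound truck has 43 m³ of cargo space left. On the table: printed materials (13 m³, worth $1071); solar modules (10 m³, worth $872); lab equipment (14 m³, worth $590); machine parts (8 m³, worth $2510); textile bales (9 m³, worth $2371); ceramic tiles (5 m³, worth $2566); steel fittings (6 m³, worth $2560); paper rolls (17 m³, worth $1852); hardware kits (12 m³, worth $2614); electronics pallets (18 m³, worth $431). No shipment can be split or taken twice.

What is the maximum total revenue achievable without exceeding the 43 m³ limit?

12621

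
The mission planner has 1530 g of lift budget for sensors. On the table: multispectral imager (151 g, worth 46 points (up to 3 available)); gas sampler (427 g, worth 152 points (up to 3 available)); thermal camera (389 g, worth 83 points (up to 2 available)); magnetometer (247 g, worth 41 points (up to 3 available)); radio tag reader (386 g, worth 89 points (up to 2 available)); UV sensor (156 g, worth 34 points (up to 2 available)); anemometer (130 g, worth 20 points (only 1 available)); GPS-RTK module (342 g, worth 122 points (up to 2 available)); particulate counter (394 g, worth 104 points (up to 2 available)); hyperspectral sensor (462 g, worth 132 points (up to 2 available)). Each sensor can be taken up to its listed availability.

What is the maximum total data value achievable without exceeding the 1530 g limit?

518

Taking the top-ratio sensors first gives 2×multispectral imager + gas sampler + 2×GPS-RTK module for 488 (1413 g).
Replace GPS-RTK module with gas sampler: the trade gains 30 net, giving 518 at 1498 g.
The spare 32 g is too small for any remaining sensor, and no exchange beats 518.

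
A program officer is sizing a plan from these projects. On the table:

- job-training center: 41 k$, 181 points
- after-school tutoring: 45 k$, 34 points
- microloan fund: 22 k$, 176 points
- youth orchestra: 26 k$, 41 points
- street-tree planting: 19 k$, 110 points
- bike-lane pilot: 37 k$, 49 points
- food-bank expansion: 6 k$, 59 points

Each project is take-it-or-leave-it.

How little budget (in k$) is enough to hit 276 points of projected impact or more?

Need the lightest bundle worth ≥ 276.
microloan fund + street-tree planting reaches 286 using 41 k$.
Below 41 k$ the best achievable stays under 276.

41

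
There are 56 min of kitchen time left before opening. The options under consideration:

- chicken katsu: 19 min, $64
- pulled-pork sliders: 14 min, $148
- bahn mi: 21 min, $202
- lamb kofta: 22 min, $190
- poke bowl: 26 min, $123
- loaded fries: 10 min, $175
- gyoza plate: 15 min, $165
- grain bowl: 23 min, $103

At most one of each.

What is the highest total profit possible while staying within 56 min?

Greedy by ratio would take pulled-pork sliders + loaded fries + gyoza plate: 39 min used, total 488.
The 29 min tied up in pulled-pork sliders and gyoza plate is better spent on bahn mi + lamb kofta — total rises to 567 (53 min).

567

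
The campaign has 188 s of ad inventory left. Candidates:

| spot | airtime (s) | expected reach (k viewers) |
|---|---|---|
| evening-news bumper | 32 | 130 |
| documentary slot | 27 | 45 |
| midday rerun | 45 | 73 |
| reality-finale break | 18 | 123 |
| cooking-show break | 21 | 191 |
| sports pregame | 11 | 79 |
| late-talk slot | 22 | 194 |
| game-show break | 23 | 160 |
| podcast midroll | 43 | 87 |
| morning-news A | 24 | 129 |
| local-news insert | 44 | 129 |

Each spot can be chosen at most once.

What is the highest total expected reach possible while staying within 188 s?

1056

Taking the top-ratio spots first gives evening-news bumper + documentary slot + reality-finale break + cooking-show break + sports pregame + late-talk slot + game-show break + morning-news A for 1051 (178 s).
Replace documentary slot and sports pregame with local-news insert: the trade gains 5 net, giving 1056 at 184 s.
Runner-up evening-news bumper + documentary slot + reality-finale break + cooking-show break + sports pregame + late-talk slot + game-show break + morning-news A tops out at 1051.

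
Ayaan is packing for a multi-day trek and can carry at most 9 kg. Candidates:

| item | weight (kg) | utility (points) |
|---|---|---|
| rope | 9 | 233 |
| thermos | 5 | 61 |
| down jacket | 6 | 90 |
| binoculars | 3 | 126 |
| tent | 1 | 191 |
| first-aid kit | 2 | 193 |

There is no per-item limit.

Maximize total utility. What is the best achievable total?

Density check — tent 191.00, first-aid kit 96.50, binoculars 42.00, rope 25.89 are the best per kg.
The ratio ordering already packs tightly: 9×tent, 9 kg, 1719.
That's the maximum — no swap from here does better than 1719.

1719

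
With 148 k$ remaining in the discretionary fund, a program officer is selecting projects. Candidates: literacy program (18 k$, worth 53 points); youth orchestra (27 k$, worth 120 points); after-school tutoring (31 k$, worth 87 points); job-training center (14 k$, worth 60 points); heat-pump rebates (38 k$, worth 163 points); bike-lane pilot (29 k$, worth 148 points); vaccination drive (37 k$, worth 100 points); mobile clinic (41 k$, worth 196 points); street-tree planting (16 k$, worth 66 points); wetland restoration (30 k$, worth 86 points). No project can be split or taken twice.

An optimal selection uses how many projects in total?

The maximum projected impact within 148 k$ is 643.
literacy program + youth orchestra + job-training center + bike-lane pilot + mobile clinic + street-tree planting hits 643 at 145 k$.
Every optimal selection uses 6 projects.

6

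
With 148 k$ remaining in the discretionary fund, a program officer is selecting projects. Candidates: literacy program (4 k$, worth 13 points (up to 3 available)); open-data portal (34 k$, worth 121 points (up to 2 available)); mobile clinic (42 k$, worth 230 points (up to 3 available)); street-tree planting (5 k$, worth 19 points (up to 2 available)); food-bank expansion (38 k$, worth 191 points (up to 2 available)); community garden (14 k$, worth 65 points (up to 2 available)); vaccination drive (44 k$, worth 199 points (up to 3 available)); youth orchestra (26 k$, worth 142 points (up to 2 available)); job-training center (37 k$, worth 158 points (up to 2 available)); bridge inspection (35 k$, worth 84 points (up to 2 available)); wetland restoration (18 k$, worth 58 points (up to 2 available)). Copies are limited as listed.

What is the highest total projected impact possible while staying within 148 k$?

Ranking by ratio (projected impact/k$): mobile clinic 5.48, youth orchestra 5.46, food-bank expansion 5.03, community garden 4.64.
A density-first pass picks 3×mobile clinic + street-tree planting + community garden — 774 at 145 k$.
A better packing is 2×mobile clinic + food-bank expansion + youth orchestra: 148 k$, total 793.
That's the maximum — no swap from here does better than 793.

793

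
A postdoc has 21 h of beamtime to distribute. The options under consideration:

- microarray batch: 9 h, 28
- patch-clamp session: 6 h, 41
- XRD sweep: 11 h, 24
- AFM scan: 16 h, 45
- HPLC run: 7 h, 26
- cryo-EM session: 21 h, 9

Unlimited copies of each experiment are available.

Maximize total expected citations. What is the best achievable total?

Taking 3×patch-clamp session: 18 h used, 123 in expected citations.
Nothing else within 21 h beats 123.

123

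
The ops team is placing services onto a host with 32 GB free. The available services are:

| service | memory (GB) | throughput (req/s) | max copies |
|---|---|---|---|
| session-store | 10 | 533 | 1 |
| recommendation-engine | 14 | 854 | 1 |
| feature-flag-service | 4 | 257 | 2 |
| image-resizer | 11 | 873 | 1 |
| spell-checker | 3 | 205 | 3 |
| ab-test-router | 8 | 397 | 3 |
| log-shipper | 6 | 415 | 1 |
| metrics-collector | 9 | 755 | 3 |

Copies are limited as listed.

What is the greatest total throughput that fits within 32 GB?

2588

A density-first pass picks spell-checker + 3×metrics-collector — 2470 at 30 GB.
The 9 GB tied up in metrics-collector is better spent on image-resizer — total rises to 2588 (32 GB).
Every other selection either busts 32 GB or exceeds an availability limit or fails to beat 2588.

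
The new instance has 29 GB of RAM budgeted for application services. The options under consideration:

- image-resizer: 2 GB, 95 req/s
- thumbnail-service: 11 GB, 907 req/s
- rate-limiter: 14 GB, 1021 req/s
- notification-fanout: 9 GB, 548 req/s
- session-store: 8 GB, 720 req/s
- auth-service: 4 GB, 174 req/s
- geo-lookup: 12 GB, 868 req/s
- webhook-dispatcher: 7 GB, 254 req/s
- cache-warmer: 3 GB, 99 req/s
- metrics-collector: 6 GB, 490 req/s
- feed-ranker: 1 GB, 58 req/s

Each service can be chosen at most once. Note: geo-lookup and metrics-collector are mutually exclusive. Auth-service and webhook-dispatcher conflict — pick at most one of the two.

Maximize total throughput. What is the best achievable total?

Greedy by ratio would take image-resizer + thumbnail-service + session-store + metrics-collector + feed-ranker: 28 GB used, total 2270.
Replace image-resizer and feed-ranker with auth-service: the trade gains 21 net, giving 2291 at 29 GB.
Nothing else feasible within 29 GB beats 2291.

2291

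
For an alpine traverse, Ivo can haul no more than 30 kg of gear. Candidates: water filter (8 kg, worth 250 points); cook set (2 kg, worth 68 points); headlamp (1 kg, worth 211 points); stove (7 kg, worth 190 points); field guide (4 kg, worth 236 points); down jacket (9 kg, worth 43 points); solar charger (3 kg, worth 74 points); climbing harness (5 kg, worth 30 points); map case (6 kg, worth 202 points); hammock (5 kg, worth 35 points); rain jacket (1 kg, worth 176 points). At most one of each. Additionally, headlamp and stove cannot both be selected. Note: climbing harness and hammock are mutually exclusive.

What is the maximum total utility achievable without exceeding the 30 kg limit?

Ranking by ratio (utility/kg): headlamp 211.00, rain jacket 176.00, field guide 59.00, cook set 34.00.
Taking water filter + cook set + headlamp + field guide + solar charger + map case + hammock + rain jacket: 30 kg used, 1252 in utility.
Next best is water filter + cook set + headlamp + field guide + solar charger + climbing harness + map case + rain jacket at 1247 (30 kg) — short by 5.

1252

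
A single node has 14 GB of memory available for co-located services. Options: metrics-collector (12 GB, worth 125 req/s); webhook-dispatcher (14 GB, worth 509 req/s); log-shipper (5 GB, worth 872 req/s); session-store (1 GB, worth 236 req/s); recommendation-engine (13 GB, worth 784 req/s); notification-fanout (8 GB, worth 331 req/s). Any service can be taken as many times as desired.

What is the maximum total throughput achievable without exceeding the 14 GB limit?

3304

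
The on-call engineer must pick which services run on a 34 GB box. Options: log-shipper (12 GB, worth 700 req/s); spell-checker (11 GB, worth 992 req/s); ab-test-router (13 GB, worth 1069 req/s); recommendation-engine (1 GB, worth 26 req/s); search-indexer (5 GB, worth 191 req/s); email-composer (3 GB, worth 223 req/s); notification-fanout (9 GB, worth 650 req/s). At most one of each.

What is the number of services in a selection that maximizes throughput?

4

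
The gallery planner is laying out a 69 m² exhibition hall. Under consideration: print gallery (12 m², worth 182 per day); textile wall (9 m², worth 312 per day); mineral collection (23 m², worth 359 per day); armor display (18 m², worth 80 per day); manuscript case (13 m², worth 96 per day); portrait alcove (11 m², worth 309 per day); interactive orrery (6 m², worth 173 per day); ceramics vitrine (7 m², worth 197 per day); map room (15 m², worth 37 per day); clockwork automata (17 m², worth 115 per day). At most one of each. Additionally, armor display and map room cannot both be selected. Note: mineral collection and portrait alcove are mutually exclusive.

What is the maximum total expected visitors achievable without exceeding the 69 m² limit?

Ranking by ratio (expected visitors/m²): textile wall 34.67, interactive orrery 28.83, ceramics vitrine 28.14.
Print gallery + textile wall + portrait alcove + interactive orrery + ceramics vitrine + clockwork automata uses 62 of the 69 m² and totals 1288.
No other feasible combination exceeds 1288.

1288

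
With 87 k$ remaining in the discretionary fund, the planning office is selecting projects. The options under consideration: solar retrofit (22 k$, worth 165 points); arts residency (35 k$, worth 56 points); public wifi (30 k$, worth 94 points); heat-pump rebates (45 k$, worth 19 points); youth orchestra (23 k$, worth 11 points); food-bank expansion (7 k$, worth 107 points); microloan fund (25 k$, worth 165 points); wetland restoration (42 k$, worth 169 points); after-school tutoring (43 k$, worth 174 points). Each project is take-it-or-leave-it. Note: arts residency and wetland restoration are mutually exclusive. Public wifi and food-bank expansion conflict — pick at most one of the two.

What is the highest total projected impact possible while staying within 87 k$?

By projected impact per k$: food-bank expansion 15.29, solar retrofit 7.50, microloan fund 6.60 lead.
Taking solar retrofit + youth orchestra + food-bank expansion + microloan fund: 77 k$ used, 448 in projected impact.
Runner-up solar retrofit + food-bank expansion + after-school tutoring tops out at 446.

448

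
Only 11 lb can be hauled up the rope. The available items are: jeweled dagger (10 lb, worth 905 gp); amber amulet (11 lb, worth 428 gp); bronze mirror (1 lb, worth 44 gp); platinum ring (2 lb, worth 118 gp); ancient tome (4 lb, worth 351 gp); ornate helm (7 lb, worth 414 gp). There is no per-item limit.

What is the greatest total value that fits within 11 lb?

949

Best packing: jeweled dagger + bronze mirror — 11 lb, 949 total.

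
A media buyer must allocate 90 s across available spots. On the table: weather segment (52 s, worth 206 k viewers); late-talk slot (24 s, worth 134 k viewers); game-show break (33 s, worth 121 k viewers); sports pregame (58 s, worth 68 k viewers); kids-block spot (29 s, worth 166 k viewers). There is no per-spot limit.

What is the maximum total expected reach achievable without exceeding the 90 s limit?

3×kids-block spot uses 87 of the 90 s and totals 498.
No other feasible combination exceeds 498.

498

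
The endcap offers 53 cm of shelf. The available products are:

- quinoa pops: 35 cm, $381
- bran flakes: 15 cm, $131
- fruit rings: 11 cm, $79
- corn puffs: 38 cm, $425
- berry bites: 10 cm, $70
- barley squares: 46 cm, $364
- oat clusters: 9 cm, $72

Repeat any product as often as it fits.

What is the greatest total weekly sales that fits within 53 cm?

556

Bran flakes + corn puffs uses 53 of the 53 cm and totals 556.
That's the maximum — no swap from here does better than 556.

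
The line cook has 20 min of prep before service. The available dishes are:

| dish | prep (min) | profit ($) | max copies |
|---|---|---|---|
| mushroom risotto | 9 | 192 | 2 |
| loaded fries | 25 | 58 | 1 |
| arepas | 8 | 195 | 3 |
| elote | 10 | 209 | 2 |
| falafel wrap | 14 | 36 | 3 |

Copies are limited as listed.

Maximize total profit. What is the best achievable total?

Ranking by ratio (profit/min): arepas 24.38, mushroom risotto 21.33, elote 20.90, falafel wrap 2.57.
Greedy by ratio would take 2×arepas: 16 min used, total 390.
Replace 2×arepas with 2×elote: the trade gains 28 net, giving 418 at 20 min.
Every other selection either busts 20 min or exceeds an availability limit or fails to beat 418.

418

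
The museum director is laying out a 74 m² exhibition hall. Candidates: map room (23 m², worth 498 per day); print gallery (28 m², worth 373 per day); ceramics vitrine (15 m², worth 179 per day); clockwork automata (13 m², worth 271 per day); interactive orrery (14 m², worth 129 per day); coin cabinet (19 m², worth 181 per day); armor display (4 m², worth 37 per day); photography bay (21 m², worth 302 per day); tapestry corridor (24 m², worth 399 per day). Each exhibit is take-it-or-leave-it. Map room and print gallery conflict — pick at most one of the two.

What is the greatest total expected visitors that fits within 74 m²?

Greedy by ratio would take map room + clockwork automata + armor display + tapestry corridor: 64 m² used, total 1205.
Dropping armor display frees 4 m²; slotting in interactive orrery (14 m²) lifts the total to 1297 at 74 m².
Next best is map room + ceramics vitrine + clockwork automata + photography bay at 1250 (72 m²) — short by 47.

1297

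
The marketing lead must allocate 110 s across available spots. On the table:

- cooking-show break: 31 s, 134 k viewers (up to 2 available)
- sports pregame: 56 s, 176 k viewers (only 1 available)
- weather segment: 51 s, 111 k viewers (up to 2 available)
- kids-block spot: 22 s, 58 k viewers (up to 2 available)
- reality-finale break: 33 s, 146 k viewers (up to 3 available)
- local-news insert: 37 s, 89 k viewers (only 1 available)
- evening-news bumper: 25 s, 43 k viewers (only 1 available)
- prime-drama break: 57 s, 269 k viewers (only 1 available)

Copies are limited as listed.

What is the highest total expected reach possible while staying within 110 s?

Density check — prime-drama break 4.72, reality-finale break 4.42, cooking-show break 4.32 are the best per s.
Filling by ratio: reality-finale break + prime-drama break for 415, with 20 s left unused.
The 33 s tied up in reality-finale break is better spent on cooking-show break + kids-block spot — total rises to 461 (110 s).

461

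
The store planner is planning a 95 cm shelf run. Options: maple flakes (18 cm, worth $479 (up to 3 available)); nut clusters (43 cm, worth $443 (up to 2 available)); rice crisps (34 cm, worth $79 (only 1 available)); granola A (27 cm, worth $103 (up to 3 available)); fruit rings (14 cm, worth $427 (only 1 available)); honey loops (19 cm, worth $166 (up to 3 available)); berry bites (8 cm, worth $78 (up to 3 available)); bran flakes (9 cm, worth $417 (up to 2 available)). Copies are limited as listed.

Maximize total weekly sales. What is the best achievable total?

2776

By weekly sales per cm: bran flakes 46.33, fruit rings 30.50, maple flakes 26.61 lead.
Best packing: 3×maple flakes + fruit rings + berry bites + 2×bran flakes — 94 cm, 2776 total.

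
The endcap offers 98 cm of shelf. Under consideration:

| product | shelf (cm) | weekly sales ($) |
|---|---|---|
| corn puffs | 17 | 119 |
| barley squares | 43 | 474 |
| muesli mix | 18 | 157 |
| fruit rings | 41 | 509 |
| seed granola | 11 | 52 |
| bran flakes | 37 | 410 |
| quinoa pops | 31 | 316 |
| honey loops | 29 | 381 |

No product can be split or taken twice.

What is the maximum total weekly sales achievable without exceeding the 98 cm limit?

1107

The ratio heuristic lands on muesli mix + fruit rings + honey loops (1047) but leaves 10 cm idle.
The 59 cm tied up in muesli mix and fruit rings is better spent on bran flakes + quinoa pops — total rises to 1107 (97 cm).
Next best is muesli mix + fruit rings + bran flakes at 1076 (96 cm) — short by 31.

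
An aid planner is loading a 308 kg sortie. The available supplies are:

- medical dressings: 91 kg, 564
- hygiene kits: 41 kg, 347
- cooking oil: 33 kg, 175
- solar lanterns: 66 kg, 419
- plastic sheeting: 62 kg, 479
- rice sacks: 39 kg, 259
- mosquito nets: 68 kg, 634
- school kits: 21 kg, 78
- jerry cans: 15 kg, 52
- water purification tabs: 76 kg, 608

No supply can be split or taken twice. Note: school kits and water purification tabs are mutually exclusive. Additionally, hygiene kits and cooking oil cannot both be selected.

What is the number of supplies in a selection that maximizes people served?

The maximum people served within 308 kg is 2379.
For example hygiene kits + plastic sheeting + rice sacks + mosquito nets + jerry cans + water purification tabs achieves it, using 301 kg.
Any selection reaching 2379 contains exactly 6 supplies.

6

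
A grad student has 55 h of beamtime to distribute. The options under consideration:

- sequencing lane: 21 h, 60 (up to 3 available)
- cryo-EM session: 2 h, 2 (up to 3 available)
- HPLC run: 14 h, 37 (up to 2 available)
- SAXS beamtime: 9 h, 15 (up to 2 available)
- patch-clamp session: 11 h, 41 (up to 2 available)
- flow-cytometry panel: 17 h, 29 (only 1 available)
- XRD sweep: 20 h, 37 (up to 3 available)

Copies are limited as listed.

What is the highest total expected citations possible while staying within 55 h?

163

By expected citations per h: patch-clamp session 3.73, sequencing lane 2.86, HPLC run 2.64, XRD sweep 1.85 lead.
The ratio heuristic lands on sequencing lane + cryo-EM session + SAXS beamtime + 2×patch-clamp session (159) but leaves 1 h idle.
Replace SAXS beamtime and patch-clamp session with sequencing lane: the trade gains 4 net, giving 163 at 55 h.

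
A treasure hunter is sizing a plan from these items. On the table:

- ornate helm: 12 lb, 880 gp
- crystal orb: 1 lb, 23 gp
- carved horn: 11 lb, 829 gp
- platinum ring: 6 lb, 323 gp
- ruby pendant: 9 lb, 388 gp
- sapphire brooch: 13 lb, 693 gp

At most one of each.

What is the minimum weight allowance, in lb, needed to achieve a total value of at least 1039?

17

Minimise lb subject to total value ≥ 1039.
Taking carved horn + platinum ring gives 1152 (≥ 1039) for 17 lb.
Below 17 lb the best achievable stays under 1039.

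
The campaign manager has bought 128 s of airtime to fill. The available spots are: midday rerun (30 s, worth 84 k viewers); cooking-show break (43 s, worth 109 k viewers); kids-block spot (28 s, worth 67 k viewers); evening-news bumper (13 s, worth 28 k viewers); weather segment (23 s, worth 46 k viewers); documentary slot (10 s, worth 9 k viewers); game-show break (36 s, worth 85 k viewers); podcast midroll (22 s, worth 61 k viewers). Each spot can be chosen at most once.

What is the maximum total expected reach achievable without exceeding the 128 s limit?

Best packing: midday rerun + cooking-show break + kids-block spot + podcast midroll — 123 s, 321 total.
The closest alternative, midday rerun + cooking-show break + weather segment + documentary slot + podcast midroll, reaches only 309.

321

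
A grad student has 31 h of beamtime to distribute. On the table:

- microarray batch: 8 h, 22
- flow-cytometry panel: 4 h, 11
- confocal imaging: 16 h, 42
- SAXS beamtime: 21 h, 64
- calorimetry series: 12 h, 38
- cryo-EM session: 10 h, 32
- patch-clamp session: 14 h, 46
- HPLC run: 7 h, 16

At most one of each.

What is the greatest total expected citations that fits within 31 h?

Density check — patch-clamp session 3.29, cryo-EM session 3.20, calorimetry series 3.17, SAXS beamtime 3.05 are the best per h.
A density-first pass picks flow-cytometry panel + cryo-EM session + patch-clamp session — 89 at 28 h.
The 18 h tied up in flow-cytometry panel and patch-clamp session is better spent on SAXS beamtime — total rises to 96 (31 h).

96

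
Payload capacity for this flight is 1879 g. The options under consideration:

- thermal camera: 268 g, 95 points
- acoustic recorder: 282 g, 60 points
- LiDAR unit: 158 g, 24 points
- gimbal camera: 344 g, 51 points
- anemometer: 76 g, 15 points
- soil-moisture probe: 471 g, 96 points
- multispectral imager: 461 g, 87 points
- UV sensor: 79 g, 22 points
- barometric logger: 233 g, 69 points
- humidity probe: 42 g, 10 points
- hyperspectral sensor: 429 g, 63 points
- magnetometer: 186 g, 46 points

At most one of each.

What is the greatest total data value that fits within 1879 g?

444

The ratio heuristic lands on thermal camera + acoustic recorder + LiDAR unit + anemometer + soil-moisture probe + UV sensor + barometric logger + humidity probe + magnetometer (437) but leaves 84 g idle.
The 386 g tied up in LiDAR unit and humidity probe and magnetometer is better spent on multispectral imager — total rises to 444 (1870 g).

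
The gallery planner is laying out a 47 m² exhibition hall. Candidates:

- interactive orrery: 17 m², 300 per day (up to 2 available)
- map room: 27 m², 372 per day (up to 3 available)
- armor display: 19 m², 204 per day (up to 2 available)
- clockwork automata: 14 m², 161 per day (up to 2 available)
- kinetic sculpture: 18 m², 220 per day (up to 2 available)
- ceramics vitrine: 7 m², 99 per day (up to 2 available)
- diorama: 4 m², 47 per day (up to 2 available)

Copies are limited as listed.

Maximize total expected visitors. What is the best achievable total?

746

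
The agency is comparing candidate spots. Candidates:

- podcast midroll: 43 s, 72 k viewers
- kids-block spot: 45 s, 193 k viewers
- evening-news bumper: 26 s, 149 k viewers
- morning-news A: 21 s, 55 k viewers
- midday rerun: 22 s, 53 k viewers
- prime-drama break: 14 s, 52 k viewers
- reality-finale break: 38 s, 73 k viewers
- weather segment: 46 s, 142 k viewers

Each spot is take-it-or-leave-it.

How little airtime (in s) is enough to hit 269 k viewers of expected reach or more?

Need the lightest bundle worth ≥ 269.
kids-block spot + evening-news bumper reaches 342 using 71 s.
Below 71 s the best achievable stays under 269.

71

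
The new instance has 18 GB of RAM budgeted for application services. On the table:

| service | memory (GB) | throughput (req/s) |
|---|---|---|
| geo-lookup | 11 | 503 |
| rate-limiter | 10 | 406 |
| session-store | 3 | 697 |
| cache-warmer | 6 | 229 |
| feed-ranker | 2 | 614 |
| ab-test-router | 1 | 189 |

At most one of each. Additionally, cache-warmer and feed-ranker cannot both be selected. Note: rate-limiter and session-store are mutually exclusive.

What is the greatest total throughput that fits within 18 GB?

Density check — feed-ranker 307.00, session-store 232.33, ab-test-router 189.00, geo-lookup 45.73 are the best per GB.
The ratio ordering already packs tightly: geo-lookup + session-store + feed-ranker + ab-test-router, 17 GB, 2003.
Runner-up geo-lookup + session-store + feed-ranker tops out at 1814.

2003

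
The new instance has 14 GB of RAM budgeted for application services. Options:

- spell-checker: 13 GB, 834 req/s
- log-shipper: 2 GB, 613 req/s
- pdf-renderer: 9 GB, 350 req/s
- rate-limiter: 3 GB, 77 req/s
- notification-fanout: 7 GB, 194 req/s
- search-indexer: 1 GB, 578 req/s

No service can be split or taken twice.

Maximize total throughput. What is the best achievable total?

Taking log-shipper + pdf-renderer + search-indexer: 12 GB used, 1541 in throughput.

1541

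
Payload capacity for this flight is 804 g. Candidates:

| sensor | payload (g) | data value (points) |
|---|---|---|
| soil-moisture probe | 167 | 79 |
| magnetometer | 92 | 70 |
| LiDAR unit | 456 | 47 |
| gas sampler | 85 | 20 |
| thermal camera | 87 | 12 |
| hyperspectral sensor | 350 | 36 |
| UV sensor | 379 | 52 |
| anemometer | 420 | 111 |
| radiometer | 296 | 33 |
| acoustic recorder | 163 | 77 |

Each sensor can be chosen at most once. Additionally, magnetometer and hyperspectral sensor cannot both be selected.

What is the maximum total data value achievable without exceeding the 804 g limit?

Taking the top-ratio sensors first gives soil-moisture probe + magnetometer + gas sampler + thermal camera + acoustic recorder for 258 (594 g).
Replace thermal camera and acoustic recorder with anemometer: the trade gains 22 net, giving 280 at 764 g.
An exhaustive check of the 1024 subsets confirms 280.

280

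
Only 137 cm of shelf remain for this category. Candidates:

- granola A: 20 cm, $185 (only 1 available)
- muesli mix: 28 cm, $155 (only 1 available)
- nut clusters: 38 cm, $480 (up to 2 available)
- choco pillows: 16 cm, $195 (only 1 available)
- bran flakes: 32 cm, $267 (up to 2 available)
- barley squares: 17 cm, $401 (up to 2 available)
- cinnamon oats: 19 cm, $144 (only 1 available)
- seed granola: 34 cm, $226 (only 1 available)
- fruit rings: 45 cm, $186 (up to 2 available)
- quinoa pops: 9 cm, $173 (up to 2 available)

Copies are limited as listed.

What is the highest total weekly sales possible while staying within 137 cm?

By weekly sales per cm: barley squares 23.59, quinoa pops 19.22, nut clusters 12.63 lead.
Filling by ratio: 2×nut clusters + 2×barley squares + 2×quinoa pops for 2108, with 9 cm left unused.
The 9 cm tied up in quinoa pops is better spent on choco pillows — total rises to 2130 (135 cm).
The spare 2 cm is too small for any remaining product, and no exchange beats 2130.

2130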